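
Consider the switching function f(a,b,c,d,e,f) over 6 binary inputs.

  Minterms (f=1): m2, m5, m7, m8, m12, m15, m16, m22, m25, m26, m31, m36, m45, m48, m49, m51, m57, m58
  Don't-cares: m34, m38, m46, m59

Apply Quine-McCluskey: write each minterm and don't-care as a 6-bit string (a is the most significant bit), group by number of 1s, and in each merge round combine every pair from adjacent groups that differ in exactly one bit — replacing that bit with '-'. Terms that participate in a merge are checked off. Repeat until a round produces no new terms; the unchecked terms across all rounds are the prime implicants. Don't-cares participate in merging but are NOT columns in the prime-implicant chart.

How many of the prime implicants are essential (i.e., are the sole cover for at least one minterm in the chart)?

11

Round 0: 000010✓ 000101✓ 000111✓ 001000✓ 001100✓ 001111✓ 010000✓ 010110 011001✓ 011010✓ 011111✓ 100010✓ 100100✓ 100110✓ 101101 101110✓ 110000✓ 110001✓ 110011✓ 111001✓ 111010✓ 111011✓
Round 1: -00010 -10000 -11001 -11010 0-1111 00-111 0001-1 001-00 10-110 100-10 1001-0 11-001✓ 11-011✓ 1100-1✓ 11000- 1110-1✓ 11101-
Round 2: 11-0-1
PIs = {-00010, -10000, -11001, -11010, 0-1111, 00-111, 0001-1, 001-00, 010110, 10-110, 100-10, 1001-0, 101101, 11-0-1, 11000-, 11101-}
Coverage chart:
  m2: -00010 ←essential
  m5: 0001-1 ←essential
  m7: 00-111,0001-1
  m8: 001-00 ←essential
  m12: 001-00 ←essential
  m15: 0-1111,00-111
  m16: -10000 ←essential
  m22: 010110 ←essential
  m25: -11001 ←essential
  m26: -11010 ←essential
  m31: 0-1111 ←essential
  m36: 1001-0 ←essential
  m45: 101101 ←essential
  m48: -10000,11000-
  m49: 11-0-1,11000-
  m51: 11-0-1 ←essential
  m57: -11001,11-0-1
  m58: -11010,11101-
Essential: -00010, -10000, -11001, -11010, 0-1111, 0001-1, 001-00, 010110, 1001-0, 101101, 11-0-1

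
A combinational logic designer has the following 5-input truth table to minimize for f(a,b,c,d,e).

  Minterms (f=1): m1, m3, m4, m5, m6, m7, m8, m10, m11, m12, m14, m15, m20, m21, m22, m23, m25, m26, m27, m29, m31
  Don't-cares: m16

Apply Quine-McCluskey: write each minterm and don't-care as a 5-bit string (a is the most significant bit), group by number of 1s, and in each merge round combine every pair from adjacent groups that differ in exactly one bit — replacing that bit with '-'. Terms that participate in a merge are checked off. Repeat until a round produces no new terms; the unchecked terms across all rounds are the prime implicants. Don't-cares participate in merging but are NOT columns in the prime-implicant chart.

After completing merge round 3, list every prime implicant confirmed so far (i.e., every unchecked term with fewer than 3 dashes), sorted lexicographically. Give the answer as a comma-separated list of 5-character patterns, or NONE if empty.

--111, -1-11, -101-, 0--11, 0-1-0, 0-11-, 00--1, 01--0, 01-1-, 1-1-1, 10-00, 11--1

[col 0] 00001*, 00011*, 00100*, 00101*, 00110*, 00111*, 01000*, 01010*, 01011*, 01100*, 01110*, 01111*, 10000*, 10100*, 10101*, 10110*, 10111*, 11001*, 11010*, 11011*, 11101*, 11111*
[col 1] -0100*, -0101*, -0110*, -0111*, -1010*, -1011*, -1111*, 0-011*, 0-100*, 0-110*, 0-111*, 00-01*, 00-11*, 000-1*, 001-0*, 001-1*, 0010-*, 0011-*, 01-00*, 01-10*, 01-11*, 010-0*, 0101-*, 011-0*, 0111-*, 1-101*, 1-111*, 10-00, 101-0*, 101-1*, 1010-*, 1011-*, 11-01*, 11-11*, 110-1*, 1101-*, 111-1*
[col 2] --111, -01-0*, -01-1*, -010-*, -011-*, -1-11, -101-, 0--11, 0-1-0, 0-11-, 00--1, 001--*, 01--0, 01-1-, 1-1-1, 101--*, 11--1
[col 3] -01--
Prime implicants: --111, -01--, -1-11, -101-, 0--11, 0-1-0, 0-11-, 00--1, 01--0, 01-1-, 1-1-1, 10-00, 11--1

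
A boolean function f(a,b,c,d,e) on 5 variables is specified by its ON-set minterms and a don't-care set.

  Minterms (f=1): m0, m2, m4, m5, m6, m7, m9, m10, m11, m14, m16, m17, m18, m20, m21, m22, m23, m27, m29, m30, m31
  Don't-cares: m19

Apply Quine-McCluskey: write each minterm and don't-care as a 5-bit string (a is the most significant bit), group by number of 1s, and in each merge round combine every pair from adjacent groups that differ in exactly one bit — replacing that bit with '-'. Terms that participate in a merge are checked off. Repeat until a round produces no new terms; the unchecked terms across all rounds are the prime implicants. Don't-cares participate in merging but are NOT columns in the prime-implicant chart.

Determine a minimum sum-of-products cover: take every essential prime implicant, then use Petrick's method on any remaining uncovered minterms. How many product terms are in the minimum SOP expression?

size-2^0 implicants → 00000(✓)  00010(✓)  00100(✓)  00101(✓)  00110(✓)  00111(✓)  01001(✓)  01010(✓)  01011(✓)  01110(✓)  10000(✓)  10001(✓)  10010(✓)  10011(✓)  10100(✓)  10101(✓)  10110(✓)  10111(✓)  11011(✓)  11101(✓)  11110(✓)  11111(✓)
size-2^1 implicants → -0000(✓)  -0010(✓)  -0100(✓)  -0101(✓)  -0110(✓)  -0111(✓)  -1011  -1110(✓)  0-010(✓)  0-110(✓)  00-00(✓)  00-10(✓)  000-0(✓)  001-0(✓)  001-1(✓)  0010-(✓)  0011-(✓)  01-10(✓)  010-1  0101-  1-011(✓)  1-101(✓)  1-110(✓)  1-111(✓)  10-00(✓)  10-01(✓)  10-10(✓)  10-11(✓)  100-0(✓)  100-1(✓)  1000-(✓)  1001-(✓)  101-0(✓)  101-1(✓)  1010-(✓)  1011-(✓)  11-11(✓)  111-1(✓)  1111-(✓)
size-2^2 implicants → --110  -0-00(✓)  -0-10(✓)  -00-0(✓)  -01-0(✓)  -01-1(✓)  -010-(✓)  -011-(✓)  0--10  00--0(✓)  001--(✓)  1--11  1-1-1  1-11-  10--0(✓)  10--1(✓)  10-0-(✓)  10-1-(✓)  100--(✓)  101--(✓)
size-2^3 implicants → -0--0  -01--  10---
Unchecked terms (primes): --110, -0--0, -01--, -1011, 0--10, 010-1, 0101-, 1--11, 1-1-1, 1-11-, 10---
Minterm coverage:
  m0 ⊆ -0--0 [E]
  m2 ⊆ -0--0,0--10
  m4 ⊆ -0--0,-01--
  m5 ⊆ -01-- [E]
  m6 ⊆ --110,-0--0,-01--,0--10
  m7 ⊆ -01-- [E]
  m9 ⊆ 010-1 [E]
  m10 ⊆ 0--10,0101-
  m11 ⊆ -1011,010-1,0101-
  m14 ⊆ --110,0--10
  m16 ⊆ -0--0,10---
  m17 ⊆ 10--- [E]
  m18 ⊆ -0--0,10---
  m20 ⊆ -0--0,-01--,10---
  m21 ⊆ -01--,1-1-1,10---
  m22 ⊆ --110,-0--0,-01--,1-11-,10---
  m23 ⊆ -01--,1--11,1-1-1,1-11-,10---
  m27 ⊆ -1011,1--11
  m29 ⊆ 1-1-1 [E]
  m30 ⊆ --110,1-11-
  m31 ⊆ 1--11,1-1-1,1-11-
E = {-0--0, -01--, 010-1, 1-1-1, 10---}
Petrick residual → --110, -1011, 0--10
Cover = cde' + b'e' + b'c + bc'de + a'de' + a'bc'e + ace + ab'  |cover|=8

8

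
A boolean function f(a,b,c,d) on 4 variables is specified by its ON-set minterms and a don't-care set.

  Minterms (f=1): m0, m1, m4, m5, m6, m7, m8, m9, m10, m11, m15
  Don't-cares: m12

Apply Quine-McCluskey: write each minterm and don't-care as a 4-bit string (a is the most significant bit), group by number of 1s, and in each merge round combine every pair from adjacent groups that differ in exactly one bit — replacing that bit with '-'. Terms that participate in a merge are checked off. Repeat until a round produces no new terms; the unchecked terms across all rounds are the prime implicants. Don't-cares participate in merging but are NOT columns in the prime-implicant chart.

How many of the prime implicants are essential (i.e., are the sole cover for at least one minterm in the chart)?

2

[col 0] 0000*, 0001*, 0100*, 0101*, 0110*, 0111*, 1000*, 1001*, 1010*, 1011*, 1100*, 1111*
[col 1] -000*, -001*, -100*, -111, 0-00*, 0-01*, 000-*, 01-0*, 01-1*, 010-*, 011-*, 1-00*, 1-11, 10-0*, 10-1*, 100-*, 101-*
[col 2] --00, -00-, 0-0-, 01--, 10--
Prime implicants: --00, -00-, -111, 0-0-, 01--, 1-11, 10--
PI chart (minterm → PIs covering it):
  0 | --00,-00-,0-0-
  1 | -00-,0-0-
  4 | --00,0-0-,01--
  5 | 0-0-,01--
  6 | 01--  (sole → essential)
  7 | -111,01--
  8 | --00,-00-,10--
  9 | -00-,10--
  10 | 10--  (sole → essential)
  11 | 1-11,10--
  15 | -111,1-11
Essential prime implicants: 01--, 10--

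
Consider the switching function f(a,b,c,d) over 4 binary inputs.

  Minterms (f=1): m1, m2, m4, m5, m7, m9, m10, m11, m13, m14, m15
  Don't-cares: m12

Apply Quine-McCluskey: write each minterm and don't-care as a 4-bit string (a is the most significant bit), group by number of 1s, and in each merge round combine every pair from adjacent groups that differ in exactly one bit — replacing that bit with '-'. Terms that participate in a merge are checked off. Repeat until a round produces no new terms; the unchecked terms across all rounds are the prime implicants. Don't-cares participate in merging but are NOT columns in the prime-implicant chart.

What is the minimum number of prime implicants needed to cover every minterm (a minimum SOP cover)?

5

size-2^0 implicants → 0001(✓)  0010(✓)  0100(✓)  0101(✓)  0111(✓)  1001(✓)  1010(✓)  1011(✓)  1100(✓)  1101(✓)  1110(✓)  1111(✓)
size-2^1 implicants → -001(✓)  -010  -100(✓)  -101(✓)  -111(✓)  0-01(✓)  01-1(✓)  010-(✓)  1-01(✓)  1-10(✓)  1-11(✓)  10-1(✓)  101-(✓)  11-0(✓)  11-1(✓)  110-(✓)  111-(✓)
size-2^2 implicants → --01  -1-1  -10-  1--1  1-1-  11--
Unchecked terms (primes): --01, -010, -1-1, -10-, 1--1, 1-1-, 11--
Minterm coverage:
  m1 ⊆ --01 [E]
  m2 ⊆ -010 [E]
  m4 ⊆ -10- [E]
  m5 ⊆ --01,-1-1,-10-
  m7 ⊆ -1-1 [E]
  m9 ⊆ --01,1--1
  m10 ⊆ -010,1-1-
  m11 ⊆ 1--1,1-1-
  m13 ⊆ --01,-1-1,-10-,1--1,11--
  m14 ⊆ 1-1-,11--
  m15 ⊆ -1-1,1--1,1-1-,11--
E = {--01, -010, -1-1, -10-}
Petrick residual → 1-1-
Cover = c'd + b'cd' + bd + bc' + ac  |cover|=5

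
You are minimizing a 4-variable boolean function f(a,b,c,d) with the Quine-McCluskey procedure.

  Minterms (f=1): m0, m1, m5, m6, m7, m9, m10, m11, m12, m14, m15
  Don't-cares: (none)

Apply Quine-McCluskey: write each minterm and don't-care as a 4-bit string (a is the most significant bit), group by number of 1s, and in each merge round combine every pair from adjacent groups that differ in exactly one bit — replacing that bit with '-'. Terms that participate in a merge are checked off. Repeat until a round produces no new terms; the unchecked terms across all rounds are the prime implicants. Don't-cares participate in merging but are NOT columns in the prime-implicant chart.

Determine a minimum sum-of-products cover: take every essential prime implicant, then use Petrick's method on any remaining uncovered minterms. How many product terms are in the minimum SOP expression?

6

[col 0] 0000*, 0001*, 0101*, 0110*, 0111*, 1001*, 1010*, 1011*, 1100*, 1110*, 1111*
[col 1] -001, -110*, -111*, 0-01, 000-, 01-1, 011-*, 1-10*, 1-11*, 10-1, 101-*, 11-0, 111-*
[col 2] -11-, 1-1-
Prime implicants: -001, -11-, 0-01, 000-, 01-1, 1-1-, 10-1, 11-0
PI chart (minterm → PIs covering it):
  0 | 000-  (sole → essential)
  1 | -001,0-01,000-
  5 | 0-01,01-1
  6 | -11-  (sole → essential)
  7 | -11-,01-1
  9 | -001,10-1
  10 | 1-1-  (sole → essential)
  11 | 1-1-,10-1
  12 | 11-0  (sole → essential)
  14 | -11-,1-1-,11-0
  15 | -11-,1-1-
Essential prime implicants: -11-, 000-, 1-1-, 11-0
Petrick residual → -001, 0-01
Minimum SOP uses 6 PIs: b'c'd + bc + a'c'd + a'b'c' + ac + abd'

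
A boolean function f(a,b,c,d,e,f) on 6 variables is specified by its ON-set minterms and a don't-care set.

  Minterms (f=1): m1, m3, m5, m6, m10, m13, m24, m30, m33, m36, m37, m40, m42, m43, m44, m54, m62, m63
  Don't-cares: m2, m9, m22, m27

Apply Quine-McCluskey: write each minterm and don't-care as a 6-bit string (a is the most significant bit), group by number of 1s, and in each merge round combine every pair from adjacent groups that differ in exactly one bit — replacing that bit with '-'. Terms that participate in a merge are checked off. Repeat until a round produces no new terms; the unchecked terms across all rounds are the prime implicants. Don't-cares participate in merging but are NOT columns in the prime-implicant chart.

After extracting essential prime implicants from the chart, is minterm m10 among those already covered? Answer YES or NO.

NO

[col 0] 000001*, 000010*, 000011*, 000101*, 000110*, 001001*, 001010*, 001101*, 010110*, 011000, 011011, 011110*, 100001*, 100100*, 100101*, 101000*, 101010*, 101011*, 101100*, 110110*, 111110*, 111111*
[col 1] -00001*, -00101*, -01010, -10110*, -11110*, 0-0110, 00-001*, 00-010, 00-101*, 000-01*, 000-10, 0000-1, 00001-, 001-01*, 01-110*, 10-100, 100-01*, 10010-, 101-00, 1010-0, 10101-, 11-110*, 11111-
[col 2] -00-01, -1-110, 00--01
Prime implicants: -00-01, -01010, -1-110, 0-0110, 00--01, 00-010, 000-10, 0000-1, 00001-, 011000, 011011, 10-100, 10010-, 101-00, 1010-0, 10101-, 11111-
PI chart (minterm → PIs covering it):
  1 | -00-01,00--01,0000-1
  3 | 0000-1,00001-
  5 | -00-01,00--01
  6 | 0-0110,000-10
  10 | -01010,00-010
  13 | 00--01  (sole → essential)
  24 | 011000  (sole → essential)
  30 | -1-110  (sole → essential)
  33 | -00-01  (sole → essential)
  36 | 10-100,10010-
  37 | -00-01,10010-
  40 | 101-00,1010-0
  42 | -01010,1010-0,10101-
  43 | 10101-  (sole → essential)
  44 | 10-100,101-00
  54 | -1-110  (sole → essential)
  62 | -1-110,11111-
  63 | 11111-  (sole → essential)
Essential prime implicants: -00-01, -1-110, 00--01, 011000, 10101-, 11111-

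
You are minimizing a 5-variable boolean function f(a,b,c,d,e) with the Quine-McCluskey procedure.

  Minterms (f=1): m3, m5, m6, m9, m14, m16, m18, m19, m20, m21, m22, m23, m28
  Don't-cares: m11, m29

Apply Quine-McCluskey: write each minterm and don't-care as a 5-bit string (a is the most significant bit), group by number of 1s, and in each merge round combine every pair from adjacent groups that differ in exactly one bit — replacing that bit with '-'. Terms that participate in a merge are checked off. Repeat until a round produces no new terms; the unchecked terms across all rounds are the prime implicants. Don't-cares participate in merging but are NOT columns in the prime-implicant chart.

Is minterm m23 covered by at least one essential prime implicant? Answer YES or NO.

[col 0] 00011*, 00101*, 00110*, 01001*, 01011*, 01110*, 10000*, 10010*, 10011*, 10100*, 10101*, 10110*, 10111*, 11100*, 11101*
[col 1] -0011, -0101, -0110, 0-011, 0-110, 010-1, 1-100*, 1-101*, 10-00*, 10-10*, 10-11*, 100-0*, 1001-*, 101-0*, 101-1*, 1010-*, 1011-*, 1110-*
[col 2] 1-10-, 10--0, 10-1-, 101--
Prime implicants: -0011, -0101, -0110, 0-011, 0-110, 010-1, 1-10-, 10--0, 10-1-, 101--
PI chart (minterm → PIs covering it):
  3 | -0011,0-011
  5 | -0101  (sole → essential)
  6 | -0110,0-110
  9 | 010-1  (sole → essential)
  14 | 0-110  (sole → essential)
  16 | 10--0  (sole → essential)
  18 | 10--0,10-1-
  19 | -0011,10-1-
  20 | 1-10-,10--0,101--
  21 | -0101,1-10-,101--
  22 | -0110,10--0,10-1-,101--
  23 | 10-1-,101--
  28 | 1-10-  (sole → essential)
Essential prime implicants: -0101, 0-110, 010-1, 1-10-, 10--0

NO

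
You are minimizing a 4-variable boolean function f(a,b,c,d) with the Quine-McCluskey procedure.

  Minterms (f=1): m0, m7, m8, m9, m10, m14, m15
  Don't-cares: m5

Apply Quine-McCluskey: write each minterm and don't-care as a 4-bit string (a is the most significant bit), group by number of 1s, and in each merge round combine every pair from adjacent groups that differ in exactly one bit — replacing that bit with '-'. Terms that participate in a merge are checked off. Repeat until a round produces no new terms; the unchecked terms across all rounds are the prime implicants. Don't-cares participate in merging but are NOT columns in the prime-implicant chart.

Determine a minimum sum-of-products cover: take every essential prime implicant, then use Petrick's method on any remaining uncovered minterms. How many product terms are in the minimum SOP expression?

4

Round 0: 0000✓ 0101✓ 0111✓ 1000✓ 1001✓ 1010✓ 1110✓ 1111✓
Round 1: -000 -111 01-1 1-10 10-0 100- 111-
PIs = {-000, -111, 01-1, 1-10, 10-0, 100-, 111-}
Coverage chart:
  m0: -000 ←essential
  m7: -111,01-1
  m8: -000,10-0,100-
  m9: 100- ←essential
  m10: 1-10,10-0
  m14: 1-10,111-
  m15: -111,111-
Essential: -000, 100-
Petrick residual → -111, 1-10
Min cover (4 terms): b'c'd' + bcd + acd' + ab'c'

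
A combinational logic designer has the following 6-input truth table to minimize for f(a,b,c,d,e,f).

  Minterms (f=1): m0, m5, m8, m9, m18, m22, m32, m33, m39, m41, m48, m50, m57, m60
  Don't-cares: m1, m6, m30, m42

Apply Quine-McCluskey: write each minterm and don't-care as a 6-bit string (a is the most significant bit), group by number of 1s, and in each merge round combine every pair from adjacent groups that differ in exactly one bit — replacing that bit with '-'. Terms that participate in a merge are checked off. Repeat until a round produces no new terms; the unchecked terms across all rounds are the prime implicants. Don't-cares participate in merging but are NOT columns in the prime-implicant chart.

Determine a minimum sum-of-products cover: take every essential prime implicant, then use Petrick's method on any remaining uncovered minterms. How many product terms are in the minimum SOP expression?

8

size-2^0 implicants → 000000(✓)  000001(✓)  000101(✓)  000110(✓)  001000(✓)  001001(✓)  010010(✓)  010110(✓)  011110(✓)  100000(✓)  100001(✓)  100111  101001(✓)  101010  110000(✓)  110010(✓)  111001(✓)  111100
size-2^1 implicants → -00000(✓)  -00001(✓)  -01001(✓)  -10010  0-0110  00-000(✓)  00-001(✓)  000-01  00000-(✓)  00100-(✓)  01-110  010-10  1-0000  1-1001  10-001(✓)  10000-(✓)  1100-0
size-2^2 implicants → -0-001  -0000-  00-00-
Unchecked terms (primes): -0-001, -0000-, -10010, 0-0110, 00-00-, 000-01, 01-110, 010-10, 1-0000, 1-1001, 100111, 101010, 1100-0, 111100
Minterm coverage:
  m0 ⊆ -0000-,00-00-
  m5 ⊆ 000-01 [E]
  m8 ⊆ 00-00- [E]
  m9 ⊆ -0-001,00-00-
  m18 ⊆ -10010,010-10
  m22 ⊆ 0-0110,01-110,010-10
  m32 ⊆ -0000-,1-0000
  m33 ⊆ -0-001,-0000-
  m39 ⊆ 100111 [E]
  m41 ⊆ -0-001,1-1001
  m48 ⊆ 1-0000,1100-0
  m50 ⊆ -10010,1100-0
  m57 ⊆ 1-1001 [E]
  m60 ⊆ 111100 [E]
E = {00-00-, 000-01, 1-1001, 100111, 111100}
Petrick residual → -0000-, 010-10, 1100-0
Cover = b'c'd'e' + a'b'd'e' + a'b'c'e'f + a'bc'ef' + acd'e'f + ab'c'def + abc'd'f' + abcde'f'  |cover|=8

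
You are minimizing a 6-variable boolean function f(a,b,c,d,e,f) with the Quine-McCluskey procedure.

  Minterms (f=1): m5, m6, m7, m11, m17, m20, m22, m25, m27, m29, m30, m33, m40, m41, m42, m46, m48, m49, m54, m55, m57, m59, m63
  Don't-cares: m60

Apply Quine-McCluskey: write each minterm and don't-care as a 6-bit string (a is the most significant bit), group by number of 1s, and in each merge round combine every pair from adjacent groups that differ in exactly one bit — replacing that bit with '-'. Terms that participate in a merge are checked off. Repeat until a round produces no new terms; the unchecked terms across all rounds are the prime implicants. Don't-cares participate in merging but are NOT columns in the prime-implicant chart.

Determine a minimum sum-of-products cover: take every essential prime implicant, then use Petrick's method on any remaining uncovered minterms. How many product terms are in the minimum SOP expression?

13

[col 0] 000101*, 000110*, 000111*, 001011*, 010001*, 010100*, 010110*, 011001*, 011011*, 011101*, 011110*, 100001*, 101000*, 101001*, 101010*, 101110*, 110000*, 110001*, 110110*, 110111*, 111001*, 111011*, 111100, 111111*
[col 1] -10001*, -10110, -11001*, -11011*, 0-0110, 0-1011, 0001-1, 00011-, 01-001*, 01-110, 0101-0, 011-01, 0110-1*, 1-0001*, 1-1001*, 10-001*, 101-10, 1010-0, 10100-, 11-001*, 11-111, 11000-, 11011-, 111-11, 1110-1*
[col 2] -1-001, -110-1, 1--001
Prime implicants: -1-001, -10110, -110-1, 0-0110, 0-1011, 0001-1, 00011-, 01-110, 0101-0, 011-01, 1--001, 101-10, 1010-0, 10100-, 11-111, 11000-, 11011-, 111-11, 111100
PI chart (minterm → PIs covering it):
  5 | 0001-1  (sole → essential)
  6 | 0-0110,00011-
  7 | 0001-1,00011-
  11 | 0-1011  (sole → essential)
  17 | -1-001  (sole → essential)
  20 | 0101-0  (sole → essential)
  22 | -10110,0-0110,01-110,0101-0
  25 | -1-001,-110-1,011-01
  27 | -110-1,0-1011
  29 | 011-01  (sole → essential)
  30 | 01-110  (sole → essential)
  33 | 1--001  (sole → essential)
  40 | 1010-0,10100-
  41 | 1--001,10100-
  42 | 101-10,1010-0
  46 | 101-10  (sole → essential)
  48 | 11000-  (sole → essential)
  49 | -1-001,1--001,11000-
  54 | -10110,11011-
  55 | 11-111,11011-
  57 | -1-001,-110-1,1--001
  59 | -110-1,111-11
  63 | 11-111,111-11
Essential prime implicants: -1-001, 0-1011, 0001-1, 01-110, 0101-0, 011-01, 1--001, 101-10, 11000-
Petrick residual → 0-0110, 1010-0, 11011-, 111-11
Minimum SOP uses 13 PIs: bd'e'f + a'c'def' + a'cd'ef + a'b'c'df + a'bdef' + a'bc'df' + a'bce'f + ad'e'f + ab'cef' + ab'cd'f' + abc'd'e' + abc'de + abcef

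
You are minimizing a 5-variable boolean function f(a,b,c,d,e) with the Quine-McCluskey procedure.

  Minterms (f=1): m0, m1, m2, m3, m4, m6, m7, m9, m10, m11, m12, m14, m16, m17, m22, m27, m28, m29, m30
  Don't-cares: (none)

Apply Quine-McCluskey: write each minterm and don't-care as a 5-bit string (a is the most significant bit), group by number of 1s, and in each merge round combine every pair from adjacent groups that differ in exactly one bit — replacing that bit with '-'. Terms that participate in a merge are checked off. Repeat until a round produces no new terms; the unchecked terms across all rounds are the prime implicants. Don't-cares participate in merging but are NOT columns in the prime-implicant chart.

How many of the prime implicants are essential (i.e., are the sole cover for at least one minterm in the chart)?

6

Round 0: 00000✓ 00001✓ 00010✓ 00011✓ 00100✓ 00110✓ 00111✓ 01001✓ 01010✓ 01011✓ 01100✓ 01110✓ 10000✓ 10001✓ 10110✓ 11011✓ 11100✓ 11101✓ 11110✓
Round 1: -0000✓ -0001✓ -0110✓ -1011 -1100✓ -1110✓ 0-001✓ 0-010✓ 0-011✓ 0-100✓ 0-110✓ 00-00✓ 00-10✓ 00-11✓ 000-0✓ 000-1✓ 0000-✓ 0001-✓ 001-0✓ 0011-✓ 01-10✓ 010-1✓ 0101-✓ 011-0✓ 1-110✓ 1000-✓ 111-0✓ 1110-
Round 2: --110 -000- -11-0 0--10 0-0-1 0-01- 0-1-0 00--0 00-1- 000--
PIs = {--110, -000-, -1011, -11-0, 0--10, 0-0-1, 0-01-, 0-1-0, 00--0, 00-1-, 000--, 1110-}
Coverage chart:
  m0: -000-,00--0,000--
  m1: -000-,0-0-1,000--
  m2: 0--10,0-01-,00--0,00-1-,000--
  m3: 0-0-1,0-01-,00-1-,000--
  m4: 0-1-0,00--0
  m6: --110,0--10,0-1-0,00--0,00-1-
  m7: 00-1- ←essential
  m9: 0-0-1 ←essential
  m10: 0--10,0-01-
  m11: -1011,0-0-1,0-01-
  m12: -11-0,0-1-0
  m14: --110,-11-0,0--10,0-1-0
  m16: -000- ←essential
  m17: -000- ←essential
  m22: --110 ←essential
  m27: -1011 ←essential
  m28: -11-0,1110-
  m29: 1110- ←essential
  m30: --110,-11-0
Essential: --110, -000-, -1011, 0-0-1, 00-1-, 1110-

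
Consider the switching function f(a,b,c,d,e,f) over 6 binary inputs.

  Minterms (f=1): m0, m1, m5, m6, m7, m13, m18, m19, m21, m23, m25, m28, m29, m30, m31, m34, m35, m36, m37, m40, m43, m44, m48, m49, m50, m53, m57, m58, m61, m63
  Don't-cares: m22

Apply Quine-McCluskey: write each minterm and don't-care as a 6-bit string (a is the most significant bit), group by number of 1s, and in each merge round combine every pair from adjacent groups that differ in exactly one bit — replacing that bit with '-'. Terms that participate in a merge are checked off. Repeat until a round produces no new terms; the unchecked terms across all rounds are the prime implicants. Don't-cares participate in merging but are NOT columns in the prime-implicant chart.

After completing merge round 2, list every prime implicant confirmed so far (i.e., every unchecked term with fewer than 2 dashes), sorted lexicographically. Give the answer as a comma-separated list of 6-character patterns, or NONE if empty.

Round 0: 000000✓ 000001✓ 000101✓ 000110✓ 000111✓ 001101✓ 010010✓ 010011✓ 010101✓ 010110✓ 010111✓ 011001✓ 011100✓ 011101✓ 011110✓ 011111✓ 100010✓ 100011✓ 100100✓ 100101✓ 101000✓ 101011✓ 101100✓ 110000✓ 110001✓ 110010✓ 110101✓ 111001✓ 111010✓ 111101✓ 111111✓
Round 1: -00101✓ -10010 -10101✓ -11001✓ -11101✓ -11111✓ 0-0101✓ 0-0110✓ 0-0111✓ 0-1101✓ 00-101✓ 000-01 00000- 0001-1✓ 00011-✓ 01-101✓ 01-110✓ 01-111✓ 010-10✓ 010-11✓ 01001-✓ 0101-1✓ 01011-✓ 011-01✓ 0111-0✓ 0111-1✓ 01110-✓ 01111-✓ 1-0010 1-0101✓ 10-011 10-100 10001- 10010- 101-00 11-001✓ 11-010 11-101✓ 110-01✓ 1100-0 11000- 111-01✓ 1111-1✓
Round 2: --0101 -1-101 -11-01 -111-1 0--101 0-01-1 0-011- 01-1-1 01-11- 010-1- 0111-- 11--01
PIs = {--0101, -1-101, -10010, -11-01, -111-1, 0--101, 0-01-1, 0-011-, 000-01, 00000-, 01-1-1, 01-11-, 010-1-, 0111--, 1-0010, 10-011, 10-100, 10001-, 10010-, 101-00, 11--01, 11-010, 1100-0, 11000-}

-10010, 000-01, 00000-, 1-0010, 10-011, 10-100, 10001-, 10010-, 101-00, 11-010, 1100-0, 11000-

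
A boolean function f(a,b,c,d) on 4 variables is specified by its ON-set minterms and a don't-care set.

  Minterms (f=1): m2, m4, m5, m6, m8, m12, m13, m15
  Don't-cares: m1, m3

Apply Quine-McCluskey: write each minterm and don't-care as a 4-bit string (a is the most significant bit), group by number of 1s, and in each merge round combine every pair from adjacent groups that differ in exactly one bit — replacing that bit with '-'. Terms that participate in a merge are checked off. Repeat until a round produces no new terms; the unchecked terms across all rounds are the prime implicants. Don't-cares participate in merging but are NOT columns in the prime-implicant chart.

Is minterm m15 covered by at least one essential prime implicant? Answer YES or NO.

YES

[col 0] 0001*, 0010*, 0011*, 0100*, 0101*, 0110*, 1000*, 1100*, 1101*, 1111*
[col 1] -100*, -101*, 0-01, 0-10, 00-1, 001-, 01-0, 010-*, 1-00, 11-1, 110-*
[col 2] -10-
Prime implicants: -10-, 0-01, 0-10, 00-1, 001-, 01-0, 1-00, 11-1
PI chart (minterm → PIs covering it):
  2 | 0-10,001-
  4 | -10-,01-0
  5 | -10-,0-01
  6 | 0-10,01-0
  8 | 1-00  (sole → essential)
  12 | -10-,1-00
  13 | -10-,11-1
  15 | 11-1  (sole → essential)
Essential prime implicants: 1-00, 11-1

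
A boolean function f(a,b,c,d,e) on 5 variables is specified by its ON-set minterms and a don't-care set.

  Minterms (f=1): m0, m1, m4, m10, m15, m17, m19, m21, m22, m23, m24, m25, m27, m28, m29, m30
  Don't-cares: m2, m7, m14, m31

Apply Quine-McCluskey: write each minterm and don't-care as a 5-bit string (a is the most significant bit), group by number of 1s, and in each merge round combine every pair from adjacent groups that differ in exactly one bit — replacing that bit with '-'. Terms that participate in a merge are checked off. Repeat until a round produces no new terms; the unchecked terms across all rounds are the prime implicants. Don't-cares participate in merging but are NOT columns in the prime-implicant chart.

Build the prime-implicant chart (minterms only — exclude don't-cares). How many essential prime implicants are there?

4

[col 0] 00000*, 00001*, 00010*, 00100*, 00111*, 01010*, 01110*, 01111*, 10001*, 10011*, 10101*, 10110*, 10111*, 11000*, 11001*, 11011*, 11100*, 11101*, 11110*, 11111*
[col 1] -0001, -0111*, -1110*, -1111*, 0-010, 0-111*, 00-00, 000-0, 0000-, 01-10, 0111-*, 1-001*, 1-011*, 1-101*, 1-110*, 1-111*, 10-01*, 10-11*, 100-1*, 101-1*, 1011-*, 11-00*, 11-01*, 11-11*, 110-1*, 1100-*, 111-0*, 111-1*, 1110-*, 1111-*
[col 2] --111, -111-, 1--01*, 1--11*, 1-0-1*, 1-1-1*, 1-11-, 10--1*, 11--1*, 11-0-, 111--
[col 3] 1---1
Prime implicants: --111, -0001, -111-, 0-010, 00-00, 000-0, 0000-, 01-10, 1---1, 1-11-, 11-0-, 111--
PI chart (minterm → PIs covering it):
  0 | 00-00,000-0,0000-
  1 | -0001,0000-
  4 | 00-00  (sole → essential)
  10 | 0-010,01-10
  15 | --111,-111-
  17 | -0001,1---1
  19 | 1---1  (sole → essential)
  21 | 1---1  (sole → essential)
  22 | 1-11-  (sole → essential)
  23 | --111,1---1,1-11-
  24 | 11-0-  (sole → essential)
  25 | 1---1,11-0-
  27 | 1---1  (sole → essential)
  28 | 11-0-,111--
  29 | 1---1,11-0-,111--
  30 | -111-,1-11-,111--
Essential prime implicants: 00-00, 1---1, 1-11-, 11-0-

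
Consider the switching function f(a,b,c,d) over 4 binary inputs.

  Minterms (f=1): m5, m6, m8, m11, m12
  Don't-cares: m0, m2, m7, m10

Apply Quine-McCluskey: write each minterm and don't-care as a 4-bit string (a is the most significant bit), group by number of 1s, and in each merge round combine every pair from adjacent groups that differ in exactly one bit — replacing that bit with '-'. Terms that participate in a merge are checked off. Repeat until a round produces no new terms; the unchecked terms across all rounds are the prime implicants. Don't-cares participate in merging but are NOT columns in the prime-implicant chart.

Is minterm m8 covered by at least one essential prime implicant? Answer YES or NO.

size-2^0 implicants → 0000(✓)  0010(✓)  0101(✓)  0110(✓)  0111(✓)  1000(✓)  1010(✓)  1011(✓)  1100(✓)
size-2^1 implicants → -000(✓)  -010(✓)  0-10  00-0(✓)  01-1  011-  1-00  10-0(✓)  101-
size-2^2 implicants → -0-0
Unchecked terms (primes): -0-0, 0-10, 01-1, 011-, 1-00, 101-
Minterm coverage:
  m5 ⊆ 01-1 [E]
  m6 ⊆ 0-10,011-
  m8 ⊆ -0-0,1-00
  m11 ⊆ 101- [E]
  m12 ⊆ 1-00 [E]
E = {01-1, 1-00, 101-}

YES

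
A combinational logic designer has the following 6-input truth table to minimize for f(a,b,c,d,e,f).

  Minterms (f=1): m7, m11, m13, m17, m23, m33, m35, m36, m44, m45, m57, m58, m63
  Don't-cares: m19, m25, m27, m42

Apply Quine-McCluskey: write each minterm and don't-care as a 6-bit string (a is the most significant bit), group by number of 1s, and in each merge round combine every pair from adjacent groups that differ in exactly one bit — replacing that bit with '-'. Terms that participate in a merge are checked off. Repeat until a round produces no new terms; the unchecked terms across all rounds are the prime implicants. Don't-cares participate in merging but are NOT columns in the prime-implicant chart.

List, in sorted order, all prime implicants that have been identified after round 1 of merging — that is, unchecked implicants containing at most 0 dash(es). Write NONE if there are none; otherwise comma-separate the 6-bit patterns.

size-2^0 implicants → 000111(✓)  001011(✓)  001101(✓)  010001(✓)  010011(✓)  010111(✓)  011001(✓)  011011(✓)  100001(✓)  100011(✓)  100100(✓)  101010(✓)  101100(✓)  101101(✓)  111001(✓)  111010(✓)  111111
size-2^1 implicants → -01101  -11001  0-0111  0-1011  01-001(✓)  01-011(✓)  010-11  0100-1(✓)  0110-1(✓)  1-1010  10-100  1000-1  10110-
size-2^2 implicants → 01-0-1
Unchecked terms (primes): -01101, -11001, 0-0111, 0-1011, 01-0-1, 010-11, 1-1010, 10-100, 1000-1, 10110-, 111111

111111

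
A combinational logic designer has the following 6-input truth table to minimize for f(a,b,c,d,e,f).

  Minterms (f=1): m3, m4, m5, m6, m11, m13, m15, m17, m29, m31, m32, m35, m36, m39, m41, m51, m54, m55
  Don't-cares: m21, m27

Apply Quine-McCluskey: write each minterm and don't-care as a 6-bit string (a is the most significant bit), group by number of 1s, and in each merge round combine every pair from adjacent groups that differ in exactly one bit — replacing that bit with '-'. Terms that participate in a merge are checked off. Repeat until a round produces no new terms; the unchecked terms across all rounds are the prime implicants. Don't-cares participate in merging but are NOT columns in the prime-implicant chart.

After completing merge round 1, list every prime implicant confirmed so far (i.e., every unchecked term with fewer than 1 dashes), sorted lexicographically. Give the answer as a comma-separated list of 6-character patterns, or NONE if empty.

101001

size-2^0 implicants → 000011(✓)  000100(✓)  000101(✓)  000110(✓)  001011(✓)  001101(✓)  001111(✓)  010001(✓)  010101(✓)  011011(✓)  011101(✓)  011111(✓)  100000(✓)  100011(✓)  100100(✓)  100111(✓)  101001  110011(✓)  110110(✓)  110111(✓)
size-2^1 implicants → -00011  -00100  0-0101(✓)  0-1011(✓)  0-1101(✓)  0-1111(✓)  00-011  00-101(✓)  0001-0  00010-  001-11(✓)  0011-1(✓)  01-101(✓)  010-01  011-11(✓)  0111-1(✓)  1-0011(✓)  1-0111(✓)  100-00  100-11(✓)  110-11(✓)  11011-
size-2^2 implicants → 0--101  0-1-11  0-11-1  1-0-11
Unchecked terms (primes): -00011, -00100, 0--101, 0-1-11, 0-11-1, 00-011, 0001-0, 00010-, 010-01, 1-0-11, 100-00, 101001, 11011-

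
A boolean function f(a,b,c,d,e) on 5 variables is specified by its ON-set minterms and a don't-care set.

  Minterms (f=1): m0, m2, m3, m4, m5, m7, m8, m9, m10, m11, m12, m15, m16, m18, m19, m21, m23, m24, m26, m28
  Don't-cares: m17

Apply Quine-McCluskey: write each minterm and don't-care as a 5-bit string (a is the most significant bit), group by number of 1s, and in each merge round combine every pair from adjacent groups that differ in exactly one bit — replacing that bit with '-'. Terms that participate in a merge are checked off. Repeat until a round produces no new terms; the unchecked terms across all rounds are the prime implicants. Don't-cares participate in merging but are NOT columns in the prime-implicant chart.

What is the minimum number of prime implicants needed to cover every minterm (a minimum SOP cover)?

6

[col 0] 00000*, 00010*, 00011*, 00100*, 00101*, 00111*, 01000*, 01001*, 01010*, 01011*, 01100*, 01111*, 10000*, 10001*, 10010*, 10011*, 10101*, 10111*, 11000*, 11010*, 11100*
[col 1] -0000*, -0010*, -0011*, -0101*, -0111*, -1000*, -1010*, -1100*, 0-000*, 0-010*, 0-011*, 0-100*, 0-111*, 00-00*, 00-11*, 000-0*, 0001-*, 001-1*, 0010-, 01-00*, 01-11*, 010-0*, 010-1*, 0100-*, 0101-*, 1-000*, 1-010*, 10-01*, 10-11*, 100-0*, 100-1*, 1000-*, 1001-*, 101-1*, 11-00*, 110-0*
[col 2] --000*, --010*, -0-11, -00-0*, -001-, -01-1, -1-00, -10-0*, 0--00, 0--11, 0-0-0*, 0-01-, 010--, 1-0-0*, 10--1, 100--
[col 3] --0-0
Prime implicants: --0-0, -0-11, -001-, -01-1, -1-00, 0--00, 0--11, 0-01-, 0010-, 010--, 10--1, 100--
PI chart (minterm → PIs covering it):
  0 | --0-0,0--00
  2 | --0-0,-001-,0-01-
  3 | -0-11,-001-,0--11,0-01-
  4 | 0--00,0010-
  5 | -01-1,0010-
  7 | -0-11,-01-1,0--11
  8 | --0-0,-1-00,0--00,010--
  9 | 010--  (sole → essential)
  10 | --0-0,0-01-,010--
  11 | 0--11,0-01-,010--
  12 | -1-00,0--00
  15 | 0--11  (sole → essential)
  16 | --0-0,100--
  18 | --0-0,-001-,100--
  19 | -0-11,-001-,10--1,100--
  21 | -01-1,10--1
  23 | -0-11,-01-1,10--1
  24 | --0-0,-1-00
  26 | --0-0  (sole → essential)
  28 | -1-00  (sole → essential)
Essential prime implicants: --0-0, -1-00, 0--11, 010--
Petrick residual → 0010-, 10--1
Minimum SOP uses 6 PIs: c'e' + bd'e' + a'de + a'b'cd' + a'bc' + ab'e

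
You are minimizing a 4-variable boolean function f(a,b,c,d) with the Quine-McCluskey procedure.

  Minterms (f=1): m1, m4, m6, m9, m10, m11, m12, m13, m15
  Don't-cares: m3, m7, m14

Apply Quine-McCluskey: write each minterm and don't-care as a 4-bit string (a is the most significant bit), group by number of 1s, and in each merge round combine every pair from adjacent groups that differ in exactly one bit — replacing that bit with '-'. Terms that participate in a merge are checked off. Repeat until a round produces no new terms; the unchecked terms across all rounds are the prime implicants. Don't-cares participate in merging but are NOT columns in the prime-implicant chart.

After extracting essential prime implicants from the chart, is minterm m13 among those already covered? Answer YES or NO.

NO

Round 0: 0001✓ 0011✓ 0100✓ 0110✓ 0111✓ 1001✓ 1010✓ 1011✓ 1100✓ 1101✓ 1110✓ 1111✓
Round 1: -001✓ -011✓ -100✓ -110✓ -111✓ 0-11✓ 00-1✓ 01-0✓ 011-✓ 1-01✓ 1-10✓ 1-11✓ 10-1✓ 101-✓ 11-0✓ 11-1✓ 110-✓ 111-✓
Round 2: --11 -0-1 -1-0 -11- 1--1 1-1- 11--
PIs = {--11, -0-1, -1-0, -11-, 1--1, 1-1-, 11--}
Coverage chart:
  m1: -0-1 ←essential
  m4: -1-0 ←essential
  m6: -1-0,-11-
  m9: -0-1,1--1
  m10: 1-1- ←essential
  m11: --11,-0-1,1--1,1-1-
  m12: -1-0,11--
  m13: 1--1,11--
  m15: --11,-11-,1--1,1-1-,11--
Essential: -0-1, -1-0, 1-1-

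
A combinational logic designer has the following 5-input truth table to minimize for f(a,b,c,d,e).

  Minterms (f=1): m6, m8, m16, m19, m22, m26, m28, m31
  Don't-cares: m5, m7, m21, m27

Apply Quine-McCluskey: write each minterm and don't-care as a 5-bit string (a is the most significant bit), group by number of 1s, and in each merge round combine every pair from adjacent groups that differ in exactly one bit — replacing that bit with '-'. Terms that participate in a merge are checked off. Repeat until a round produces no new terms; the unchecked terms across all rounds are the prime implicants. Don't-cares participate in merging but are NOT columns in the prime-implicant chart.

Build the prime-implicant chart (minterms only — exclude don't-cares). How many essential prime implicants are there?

size-2^0 implicants → 00101(✓)  00110(✓)  00111(✓)  01000  10000  10011(✓)  10101(✓)  10110(✓)  11010(✓)  11011(✓)  11100  11111(✓)
size-2^1 implicants → -0101  -0110  001-1  0011-  1-011  11-11  1101-
Unchecked terms (primes): -0101, -0110, 001-1, 0011-, 01000, 1-011, 10000, 11-11, 1101-, 11100
Minterm coverage:
  m6 ⊆ -0110,0011-
  m8 ⊆ 01000 [E]
  m16 ⊆ 10000 [E]
  m19 ⊆ 1-011 [E]
  m22 ⊆ -0110 [E]
  m26 ⊆ 1101- [E]
  m28 ⊆ 11100 [E]
  m31 ⊆ 11-11 [E]
E = {-0110, 01000, 1-011, 10000, 11-11, 1101-, 11100}

7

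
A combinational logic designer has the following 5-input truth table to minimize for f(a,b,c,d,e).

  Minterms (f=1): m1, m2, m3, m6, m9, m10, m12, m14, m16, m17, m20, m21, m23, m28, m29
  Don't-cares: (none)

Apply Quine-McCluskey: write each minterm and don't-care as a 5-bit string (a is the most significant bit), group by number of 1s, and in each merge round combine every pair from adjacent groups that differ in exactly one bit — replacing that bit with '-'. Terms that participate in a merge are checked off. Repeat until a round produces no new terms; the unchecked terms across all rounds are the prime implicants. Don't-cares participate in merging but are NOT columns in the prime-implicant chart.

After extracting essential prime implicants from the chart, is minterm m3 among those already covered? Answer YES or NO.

NO

size-2^0 implicants → 00001(✓)  00010(✓)  00011(✓)  00110(✓)  01001(✓)  01010(✓)  01100(✓)  01110(✓)  10000(✓)  10001(✓)  10100(✓)  10101(✓)  10111(✓)  11100(✓)  11101(✓)
size-2^1 implicants → -0001  -1100  0-001  0-010(✓)  0-110(✓)  00-10(✓)  000-1  0001-  01-10(✓)  011-0  1-100(✓)  1-101(✓)  10-00(✓)  10-01(✓)  1000-(✓)  101-1  1010-(✓)  1110-(✓)
size-2^2 implicants → 0--10  1-10-  10-0-
Unchecked terms (primes): -0001, -1100, 0--10, 0-001, 000-1, 0001-, 011-0, 1-10-, 10-0-, 101-1
Minterm coverage:
  m1 ⊆ -0001,0-001,000-1
  m2 ⊆ 0--10,0001-
  m3 ⊆ 000-1,0001-
  m6 ⊆ 0--10 [E]
  m9 ⊆ 0-001 [E]
  m10 ⊆ 0--10 [E]
  m12 ⊆ -1100,011-0
  m14 ⊆ 0--10,011-0
  m16 ⊆ 10-0- [E]
  m17 ⊆ -0001,10-0-
  m20 ⊆ 1-10-,10-0-
  m21 ⊆ 1-10-,10-0-,101-1
  m23 ⊆ 101-1 [E]
  m28 ⊆ -1100,1-10-
  m29 ⊆ 1-10- [E]
E = {0--10, 0-001, 1-10-, 10-0-, 101-1}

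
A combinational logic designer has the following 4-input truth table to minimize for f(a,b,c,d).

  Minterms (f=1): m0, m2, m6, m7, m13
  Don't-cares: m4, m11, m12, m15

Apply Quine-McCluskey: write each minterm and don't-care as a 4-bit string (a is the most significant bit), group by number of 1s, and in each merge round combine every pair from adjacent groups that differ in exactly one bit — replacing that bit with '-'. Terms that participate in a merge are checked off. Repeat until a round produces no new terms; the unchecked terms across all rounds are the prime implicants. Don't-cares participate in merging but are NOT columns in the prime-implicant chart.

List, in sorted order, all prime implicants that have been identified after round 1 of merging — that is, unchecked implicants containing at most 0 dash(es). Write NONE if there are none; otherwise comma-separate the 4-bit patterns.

[col 0] 0000*, 0010*, 0100*, 0110*, 0111*, 1011*, 1100*, 1101*, 1111*
[col 1] -100, -111, 0-00*, 0-10*, 00-0*, 01-0*, 011-, 1-11, 11-1, 110-
[col 2] 0--0
Prime implicants: -100, -111, 0--0, 011-, 1-11, 11-1, 110-

NONE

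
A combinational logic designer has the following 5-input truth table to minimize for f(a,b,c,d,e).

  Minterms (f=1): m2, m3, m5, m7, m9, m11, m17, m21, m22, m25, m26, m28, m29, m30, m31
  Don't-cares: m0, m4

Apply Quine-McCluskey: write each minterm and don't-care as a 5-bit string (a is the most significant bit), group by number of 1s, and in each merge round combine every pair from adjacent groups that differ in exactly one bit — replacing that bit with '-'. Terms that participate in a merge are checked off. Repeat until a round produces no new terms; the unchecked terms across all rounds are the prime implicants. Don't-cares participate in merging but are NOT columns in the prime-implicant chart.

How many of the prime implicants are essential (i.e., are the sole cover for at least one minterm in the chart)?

4

Round 0: 00000✓ 00010✓ 00011✓ 00100✓ 00101✓ 00111✓ 01001✓ 01011✓ 10001✓ 10101✓ 10110✓ 11001✓ 11010✓ 11100✓ 11101✓ 11110✓ 11111✓
Round 1: -0101 -1001 0-011 00-00 00-11 000-0 0001- 001-1 0010- 010-1 1-001✓ 1-101✓ 1-110 10-01✓ 11-01✓ 11-10 111-0✓ 111-1✓ 1110-✓ 1111-✓
Round 2: 1--01 111--
PIs = {-0101, -1001, 0-011, 00-00, 00-11, 000-0, 0001-, 001-1, 0010-, 010-1, 1--01, 1-110, 11-10, 111--}
Coverage chart:
  m2: 000-0,0001-
  m3: 0-011,00-11,0001-
  m5: -0101,001-1,0010-
  m7: 00-11,001-1
  m9: -1001,010-1
  m11: 0-011,010-1
  m17: 1--01 ←essential
  m21: -0101,1--01
  m22: 1-110 ←essential
  m25: -1001,1--01
  m26: 11-10 ←essential
  m28: 111-- ←essential
  m29: 1--01,111--
  m30: 1-110,11-10,111--
  m31: 111-- ←essential
Essential: 1--01, 1-110, 11-10, 111--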